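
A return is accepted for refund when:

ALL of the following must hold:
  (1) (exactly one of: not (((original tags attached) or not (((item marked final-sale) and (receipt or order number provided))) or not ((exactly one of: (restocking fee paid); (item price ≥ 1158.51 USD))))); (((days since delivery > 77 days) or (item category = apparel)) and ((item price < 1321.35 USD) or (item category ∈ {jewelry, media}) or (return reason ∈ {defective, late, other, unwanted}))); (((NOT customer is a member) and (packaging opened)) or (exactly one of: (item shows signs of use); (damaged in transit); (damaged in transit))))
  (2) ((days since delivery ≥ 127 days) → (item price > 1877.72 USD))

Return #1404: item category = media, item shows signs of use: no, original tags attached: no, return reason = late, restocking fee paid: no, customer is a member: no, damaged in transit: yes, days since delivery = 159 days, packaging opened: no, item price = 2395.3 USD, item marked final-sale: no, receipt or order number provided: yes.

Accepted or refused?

Atomic conditions:
  original tags attached: no → false
  item marked final-sale: no → false
  receipt or order number provided: yes → true
  restocking fee paid: no → false
  item price ≥ 1158.51 USD: 2395.3 ≥ 1158.51 is true
  days since delivery > 77 days: 159 > 77 is true
  item category = apparel: media == apparel is false
  item price < 1321.35 USD: 2395.3 < 1321.35 is false
  item category ∈ {jewelry, media}: media is in the set → true
  return reason ∈ {defective, late, other, unwanted}: late is in the set → true
  NOT customer is a member: no → true
  packaging opened: no → false
  item shows signs of use: no → false
  damaged in transit: yes → true
  days since delivery ≥ 127 days: 159 ≥ 127 is true
  item price > 1877.72 USD: 2395.3 > 1877.72 is true
Combine:
[1.1.1.2.1] false AND true = false
[1.1.1.2] NOT false = true
[1.1.1.3.1] exactly-one(false, true) = true
[1.1.1.3] NOT true = false
[1.1.1] false OR true OR false = true
[1.1] NOT true = false
[1.2.1] true OR false = true
[1.2.2] false OR true OR true = true
[1.2] true AND true = true
[1.3.1] true AND false = false
[1.3.2] exactly-one(false, true, true) = false
[1.3] false OR false = false
[1] exactly-one(false, true, false) = true
[2] true → true = true
[root] true AND true = true
Overall: true → accepted

Accepted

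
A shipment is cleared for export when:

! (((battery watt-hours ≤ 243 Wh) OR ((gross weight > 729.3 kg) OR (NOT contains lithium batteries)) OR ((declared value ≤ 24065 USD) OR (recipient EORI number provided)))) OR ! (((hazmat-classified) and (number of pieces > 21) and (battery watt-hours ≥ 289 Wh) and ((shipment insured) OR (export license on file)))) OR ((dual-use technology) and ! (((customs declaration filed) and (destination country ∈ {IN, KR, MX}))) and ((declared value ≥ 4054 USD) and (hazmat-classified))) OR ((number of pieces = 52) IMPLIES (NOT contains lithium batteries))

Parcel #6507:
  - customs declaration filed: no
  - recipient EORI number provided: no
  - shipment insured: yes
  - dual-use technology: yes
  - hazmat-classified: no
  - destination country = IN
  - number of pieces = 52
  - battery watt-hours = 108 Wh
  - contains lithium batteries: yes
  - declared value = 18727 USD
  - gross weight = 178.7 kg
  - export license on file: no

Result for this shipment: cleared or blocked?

Atomic conditions:
  battery watt-hours ≤ 243 Wh: 108 ≤ 243 is true
  gross weight > 729.3 kg: 178.7 > 729.3 is false
  NOT contains lithium batteries: yes → false
  declared value ≤ 24065 USD: 18727 ≤ 24065 is true
  recipient EORI number provided: no → false
  hazmat-classified: no → false
  number of pieces > 21: 52 > 21 is true
  battery watt-hours ≥ 289 Wh: 108 ≥ 289 is false
  shipment insured: yes → true
  export license on file: no → false
  dual-use technology: yes → true
  customs declaration filed: no → false
  destination country ∈ {IN, KR, MX}: IN is in the set → true
  declared value ≥ 4054 USD: 18727 ≥ 4054 is true
  number of pieces = 52: 52 == 52 is true
Combine:
[1.1.2] false OR false = false
[1.1.3] true OR false = true
[1.1] true OR false OR true = true
[1] NOT true = false
[2.1.4] true OR false = true
[2.1] false AND true AND false AND true = false
[2] NOT false = true
[3.2.1] false AND true = false
[3.2] NOT false = true
[3.3] true AND false = false
[3] true AND true AND false = false
[4] true → false = false
[root] false OR true OR false OR false = true
Overall: true → cleared

Cleared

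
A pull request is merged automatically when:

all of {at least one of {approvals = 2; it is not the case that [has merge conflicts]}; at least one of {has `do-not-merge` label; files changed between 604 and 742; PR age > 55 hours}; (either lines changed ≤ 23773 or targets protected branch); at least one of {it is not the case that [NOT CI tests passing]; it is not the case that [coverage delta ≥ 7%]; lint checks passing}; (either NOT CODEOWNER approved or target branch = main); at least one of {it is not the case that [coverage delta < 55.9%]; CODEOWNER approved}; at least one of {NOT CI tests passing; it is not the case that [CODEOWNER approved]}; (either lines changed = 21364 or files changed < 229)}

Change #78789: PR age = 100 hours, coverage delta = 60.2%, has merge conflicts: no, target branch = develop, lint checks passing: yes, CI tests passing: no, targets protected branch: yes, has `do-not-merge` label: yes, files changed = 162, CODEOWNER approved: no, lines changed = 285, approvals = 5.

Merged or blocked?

Merged

Atomic conditions:
  approvals = 2: 5 == 2 is false
  has merge conflicts: no → false
  has `do-not-merge` label: yes → true
  files changed between 604 and 742: 162 in [604, 742] is false
  PR age > 55 hours: 100 > 55 is true
  lines changed ≤ 23773: 285 ≤ 23773 is true
  targets protected branch: yes → true
  NOT CI tests passing: no → true
  coverage delta ≥ 7%: 60.2 ≥ 7 is true
  lint checks passing: yes → true
  NOT CODEOWNER approved: no → true
  target branch = main: develop == main is false
  coverage delta < 55.9%: 60.2 < 55.9 is false
  CODEOWNER approved: no → false
  lines changed = 21364: 285 == 21364 is false
  files changed < 229: 162 < 229 is true
Combine:
[1.2] NOT false = true
[1] false OR true = true
[2] true OR false OR true = true
[3] true OR true = true
[4.1] NOT true = false
[4.2] NOT true = false
[4] false OR false OR true = true
[5] true OR false = true
[6.1] NOT false = true
[6] true OR false = true
[7.2] NOT false = true
[7] true OR true = true
[8] false OR true = true
[root] true AND true AND true AND true AND true AND true AND true AND true = true
Overall: true → merged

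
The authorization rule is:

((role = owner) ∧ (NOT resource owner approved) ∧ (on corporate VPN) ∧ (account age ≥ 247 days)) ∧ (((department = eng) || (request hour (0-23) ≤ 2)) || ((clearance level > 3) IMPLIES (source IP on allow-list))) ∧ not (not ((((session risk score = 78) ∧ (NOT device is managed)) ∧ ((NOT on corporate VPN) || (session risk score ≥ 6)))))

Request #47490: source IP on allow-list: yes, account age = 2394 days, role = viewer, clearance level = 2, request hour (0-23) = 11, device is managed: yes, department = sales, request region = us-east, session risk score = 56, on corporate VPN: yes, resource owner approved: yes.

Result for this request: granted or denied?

Denied

Atomic conditions:
  role = owner: viewer == owner is false
  NOT resource owner approved: yes → false
  on corporate VPN: yes → true
  account age ≥ 247 days: 2394 ≥ 247 is true
  department = eng: sales == eng is false
  request hour (0-23) ≤ 2: 11 ≤ 2 is false
  clearance level > 3: 2 > 3 is false
  source IP on allow-list: yes → true
  session risk score = 78: 56 == 78 is false
  NOT device is managed: yes → false
  NOT on corporate VPN: yes → false
  session risk score ≥ 6: 56 ≥ 6 is true
Combine:
[1] false AND false AND true AND true = false
[2.1] false OR false = false
[2.2] false → true (antecedent false ⇒ implication holds) = true
[2] false OR true = true
[3.1.1.1] false AND false = false
[3.1.1.2] false OR true = true
[3.1.1] false AND true = false
[3.1] NOT false = true
[3] NOT true = false
[root] false AND true AND false = false
Overall: false → denied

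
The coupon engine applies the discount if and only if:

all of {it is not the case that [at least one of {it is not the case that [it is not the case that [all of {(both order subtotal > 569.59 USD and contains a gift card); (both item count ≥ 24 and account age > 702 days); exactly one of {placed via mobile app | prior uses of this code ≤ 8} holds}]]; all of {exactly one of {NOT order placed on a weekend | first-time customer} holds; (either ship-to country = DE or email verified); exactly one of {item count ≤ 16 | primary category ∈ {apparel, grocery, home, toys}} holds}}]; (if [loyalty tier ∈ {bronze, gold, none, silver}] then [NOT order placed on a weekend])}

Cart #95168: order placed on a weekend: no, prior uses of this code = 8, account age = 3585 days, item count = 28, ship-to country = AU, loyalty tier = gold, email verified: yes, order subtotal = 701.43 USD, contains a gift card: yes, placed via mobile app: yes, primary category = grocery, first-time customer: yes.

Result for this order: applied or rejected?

Applied

Atomic conditions:
  order subtotal > 569.59 USD: 701.43 > 569.59 is true
  contains a gift card: yes → true
  item count ≥ 24: 28 ≥ 24 is true
  account age > 702 days: 3585 > 702 is true
  placed via mobile app: yes → true
  prior uses of this code ≤ 8: 8 ≤ 8 is true
  NOT order placed on a weekend: no → true
  first-time customer: yes → true
  ship-to country = DE: AU == DE is false
  email verified: yes → true
  item count ≤ 16: 28 ≤ 16 is false
  primary category ∈ {apparel, grocery, home, toys}: grocery is in the set → true
  loyalty tier ∈ {bronze, gold, none, silver}: gold is in the set → true
Combine:
[1.1.1.1.1.1] true AND true = true
[1.1.1.1.1.2] true AND true = true
[1.1.1.1.1.3] exactly-one(true, true) = false
[1.1.1.1.1] true AND true AND false = false
[1.1.1.1] NOT false = true
[1.1.1] NOT true = false
[1.1.2.1] exactly-one(true, true) = false
[1.1.2.2] false OR true = true
[1.1.2.3] exactly-one(false, true) = true
[1.1.2] false AND true AND true = false
[1.1] false OR false = false
[1] NOT false = true
[2] true → true = true
[root] true AND true = true
Overall: true → applied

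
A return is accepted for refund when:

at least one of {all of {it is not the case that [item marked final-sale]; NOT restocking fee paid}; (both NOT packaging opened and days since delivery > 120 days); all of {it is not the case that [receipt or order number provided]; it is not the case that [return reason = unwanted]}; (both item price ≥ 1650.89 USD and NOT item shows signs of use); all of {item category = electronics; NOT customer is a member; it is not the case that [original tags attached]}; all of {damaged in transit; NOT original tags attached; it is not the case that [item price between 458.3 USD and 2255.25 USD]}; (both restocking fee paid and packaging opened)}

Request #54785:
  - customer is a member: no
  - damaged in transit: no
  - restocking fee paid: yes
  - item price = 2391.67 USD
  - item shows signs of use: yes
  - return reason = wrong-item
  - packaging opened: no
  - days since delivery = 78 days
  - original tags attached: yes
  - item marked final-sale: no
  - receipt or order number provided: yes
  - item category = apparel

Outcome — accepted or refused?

Atomic conditions:
  item marked final-sale: no → false
  NOT restocking fee paid: yes → false
  NOT packaging opened: no → true
  days since delivery > 120 days: 78 > 120 is false
  receipt or order number provided: yes → true
  return reason = unwanted: wrong-item == unwanted is false
  item price ≥ 1650.89 USD: 2391.67 ≥ 1650.89 is true
  NOT item shows signs of use: yes → false
  item category = electronics: apparel == electronics is false
  NOT customer is a member: no → true
  original tags attached: yes → true
  damaged in transit: no → false
  NOT original tags attached: yes → false
  item price between 458.3 USD and 2255.25 USD: 2391.67 in [458.3, 2255.25] is false
  restocking fee paid: yes → true
  packaging opened: no → false
Combine:
[1.1] NOT false = true
[1] true AND false = false
[2] true AND false = false
[3.1] NOT true = false
[3.2] NOT false = true
[3] false AND true = false
[4] true AND false = false
[5.3] NOT true = false
[5] false AND true AND false = false
[6.3] NOT false = true
[6] false AND false AND true = false
[7] true AND false = false
[root] false OR false OR false OR false OR false OR false OR false = false
Overall: false → refused

Refused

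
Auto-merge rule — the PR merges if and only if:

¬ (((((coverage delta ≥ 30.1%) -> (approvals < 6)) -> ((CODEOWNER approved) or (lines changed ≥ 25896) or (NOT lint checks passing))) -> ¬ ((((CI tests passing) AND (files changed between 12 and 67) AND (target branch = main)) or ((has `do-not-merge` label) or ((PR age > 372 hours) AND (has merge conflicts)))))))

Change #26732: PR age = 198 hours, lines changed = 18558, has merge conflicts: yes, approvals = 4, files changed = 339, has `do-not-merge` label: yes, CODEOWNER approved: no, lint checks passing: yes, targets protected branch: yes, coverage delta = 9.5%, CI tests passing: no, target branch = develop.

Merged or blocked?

Atomic conditions:
  coverage delta ≥ 30.1%: 9.5 ≥ 30.1 is false
  approvals < 6: 4 < 6 is true
  CODEOWNER approved: no → false
  lines changed ≥ 25896: 18558 ≥ 25896 is false
  NOT lint checks passing: yes → false
  CI tests passing: no → false
  files changed between 12 and 67: 339 in [12, 67] is false
  target branch = main: develop == main is false
  has `do-not-merge` label: yes → true
  PR age > 372 hours: 198 > 372 is false
  has merge conflicts: yes → true
Combine:
[1.1.1] false → true (antecedent false ⇒ implication holds) = true
[1.1.2] false OR false OR false = false
[1.1] true → false = false
[1.2.1.1] false AND false AND false = false
[1.2.1.2.2] false AND true = false
[1.2.1.2] true OR false = true
[1.2.1] false OR true = true
[1.2] NOT true = false
[1] false → false (antecedent false ⇒ implication holds) = true
[root] NOT true = false
Overall: false → blocked

Blocked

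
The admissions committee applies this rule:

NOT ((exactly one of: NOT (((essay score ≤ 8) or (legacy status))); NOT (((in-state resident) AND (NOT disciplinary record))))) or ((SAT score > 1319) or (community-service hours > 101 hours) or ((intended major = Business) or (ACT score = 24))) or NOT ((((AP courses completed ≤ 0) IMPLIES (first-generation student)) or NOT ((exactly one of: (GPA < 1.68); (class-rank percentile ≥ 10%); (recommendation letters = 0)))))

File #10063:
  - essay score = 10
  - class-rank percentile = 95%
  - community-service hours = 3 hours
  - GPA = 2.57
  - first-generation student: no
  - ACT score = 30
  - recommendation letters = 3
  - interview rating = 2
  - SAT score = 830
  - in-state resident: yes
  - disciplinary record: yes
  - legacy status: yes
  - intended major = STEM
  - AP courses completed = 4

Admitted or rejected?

Rejected

Atomic conditions:
  essay score ≤ 8: 10 ≤ 8 is false
  legacy status: yes → true
  in-state resident: yes → true
  NOT disciplinary record: yes → false
  SAT score > 1319: 830 > 1319 is false
  community-service hours > 101 hours: 3 > 101 is false
  intended major = Business: STEM == Business is false
  ACT score = 24: 30 == 24 is false
  AP courses completed ≤ 0: 4 ≤ 0 is false
  first-generation student: no → false
  GPA < 1.68: 2.57 < 1.68 is false
  class-rank percentile ≥ 10%: 95 ≥ 10 is true
  recommendation letters = 0: 3 == 0 is false
Combine:
[1.1.1.1] false OR true = true
[1.1.1] NOT true = false
[1.1.2.1] true AND false = false
[1.1.2] NOT false = true
[1.1] exactly-one(false, true) = true
[1] NOT true = false
[2.3] false OR false = false
[2] false OR false OR false = false
[3.1.1] false → false (antecedent false ⇒ implication holds) = true
[3.1.2.1] exactly-one(false, true, false) = true
[3.1.2] NOT true = false
[3.1] true OR false = true
[3] NOT true = false
[root] false OR false OR false = false
Overall: false → rejected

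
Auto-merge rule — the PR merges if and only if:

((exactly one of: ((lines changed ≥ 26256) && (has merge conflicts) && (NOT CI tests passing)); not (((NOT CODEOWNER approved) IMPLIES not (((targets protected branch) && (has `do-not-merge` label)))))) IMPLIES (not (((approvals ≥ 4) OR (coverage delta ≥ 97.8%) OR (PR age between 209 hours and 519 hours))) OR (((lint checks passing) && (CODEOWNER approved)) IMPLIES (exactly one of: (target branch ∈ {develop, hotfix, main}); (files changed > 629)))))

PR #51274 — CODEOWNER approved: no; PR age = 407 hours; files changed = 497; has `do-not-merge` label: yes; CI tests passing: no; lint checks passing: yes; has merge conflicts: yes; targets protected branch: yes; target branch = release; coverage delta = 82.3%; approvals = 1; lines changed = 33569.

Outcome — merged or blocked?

Atomic conditions:
  lines changed ≥ 26256: 33569 ≥ 26256 is true
  has merge conflicts: yes → true
  NOT CI tests passing: no → true
  NOT CODEOWNER approved: no → true
  targets protected branch: yes → true
  has `do-not-merge` label: yes → true
  approvals ≥ 4: 1 ≥ 4 is false
  coverage delta ≥ 97.8%: 82.3 ≥ 97.8 is false
  PR age between 209 hours and 519 hours: 407 in [209, 519] is true
  lint checks passing: yes → true
  CODEOWNER approved: no → false
  target branch ∈ {develop, hotfix, main}: release is not in the set → false
  files changed > 629: 497 > 629 is false
Combine:
[1.1] true AND true AND true = true
[1.2.1.2.1] true AND true = true
[1.2.1.2] NOT true = false
[1.2.1] true → false = false
[1.2] NOT false = true
[1] exactly-one(true, true) = false
[2.1.1] false OR false OR true = true
[2.1] NOT true = false
[2.2.1] true AND false = false
[2.2.2] exactly-one(false, false) = false
[2.2] false → false (antecedent false ⇒ implication holds) = true
[2] false OR true = true
[root] false → true (antecedent false ⇒ implication holds) = true
Overall: true → merged

Merged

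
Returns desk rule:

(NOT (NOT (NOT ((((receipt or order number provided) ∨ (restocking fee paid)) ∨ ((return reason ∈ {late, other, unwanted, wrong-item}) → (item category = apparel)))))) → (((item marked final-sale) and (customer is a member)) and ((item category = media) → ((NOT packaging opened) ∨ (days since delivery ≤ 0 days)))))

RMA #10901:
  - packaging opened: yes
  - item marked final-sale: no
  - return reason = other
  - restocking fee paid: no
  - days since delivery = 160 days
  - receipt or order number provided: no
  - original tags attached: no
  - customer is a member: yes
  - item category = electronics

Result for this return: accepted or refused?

Refused

Atomic conditions:
  receipt or order number provided: no → false
  restocking fee paid: no → false
  return reason ∈ {late, other, unwanted, wrong-item}: other is in the set → true
  item category = apparel: electronics == apparel is false
  item marked final-sale: no → false
  customer is a member: yes → true
  item category = media: electronics == media is false
  NOT packaging opened: yes → false
  days since delivery ≤ 0 days: 160 ≤ 0 is false
Combine:
[1.1.1.1.1] false OR false = false
[1.1.1.1.2] true → false = false
[1.1.1.1] false OR false = false
[1.1.1] NOT false = true
[1.1] NOT true = false
[1] NOT false = true
[2.1] false AND true = false
[2.2.2] false OR false = false
[2.2] false → false (antecedent false ⇒ implication holds) = true
[2] false AND true = false
[root] true → false = false
Overall: false → refused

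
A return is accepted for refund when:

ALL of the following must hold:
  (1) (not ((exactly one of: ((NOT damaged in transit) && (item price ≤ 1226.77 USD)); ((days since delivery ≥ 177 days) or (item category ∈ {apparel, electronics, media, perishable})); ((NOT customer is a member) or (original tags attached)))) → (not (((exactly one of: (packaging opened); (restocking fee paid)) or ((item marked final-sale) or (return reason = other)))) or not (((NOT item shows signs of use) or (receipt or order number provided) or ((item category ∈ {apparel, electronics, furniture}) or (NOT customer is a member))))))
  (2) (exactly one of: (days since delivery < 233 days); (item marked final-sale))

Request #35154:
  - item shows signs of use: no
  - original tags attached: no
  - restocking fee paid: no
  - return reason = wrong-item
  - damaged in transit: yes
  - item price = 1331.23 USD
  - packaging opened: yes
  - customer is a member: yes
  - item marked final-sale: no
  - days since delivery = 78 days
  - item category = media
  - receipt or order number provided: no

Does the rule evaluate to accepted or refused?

Atomic conditions:
  NOT damaged in transit: yes → false
  item price ≤ 1226.77 USD: 1331.23 ≤ 1226.77 is false
  days since delivery ≥ 177 days: 78 ≥ 177 is false
  item category ∈ {apparel, electronics, media, perishable}: media is in the set → true
  NOT customer is a member: yes → false
  original tags attached: no → false
  packaging opened: yes → true
  restocking fee paid: no → false
  item marked final-sale: no → false
  return reason = other: wrong-item == other is false
  NOT item shows signs of use: no → true
  receipt or order number provided: no → false
  item category ∈ {apparel, electronics, furniture}: media is not in the set → false
  days since delivery < 233 days: 78 < 233 is true
Combine:
[1.1.1.1] false AND false = false
[1.1.1.2] false OR true = true
[1.1.1.3] false OR false = false
[1.1.1] exactly-one(false, true, false) = true
[1.1] NOT true = false
[1.2.1.1.1] exactly-one(true, false) = true
[1.2.1.1.2] false OR false = false
[1.2.1.1] true OR false = true
[1.2.1] NOT true = false
[1.2.2.1.3] false OR false = false
[1.2.2.1] true OR false OR false = true
[1.2.2] NOT true = false
[1.2] false OR false = false
[1] false → false (antecedent false ⇒ implication holds) = true
[2] exactly-one(true, false) = true
[root] true AND true = true
Overall: true → accepted

Accepted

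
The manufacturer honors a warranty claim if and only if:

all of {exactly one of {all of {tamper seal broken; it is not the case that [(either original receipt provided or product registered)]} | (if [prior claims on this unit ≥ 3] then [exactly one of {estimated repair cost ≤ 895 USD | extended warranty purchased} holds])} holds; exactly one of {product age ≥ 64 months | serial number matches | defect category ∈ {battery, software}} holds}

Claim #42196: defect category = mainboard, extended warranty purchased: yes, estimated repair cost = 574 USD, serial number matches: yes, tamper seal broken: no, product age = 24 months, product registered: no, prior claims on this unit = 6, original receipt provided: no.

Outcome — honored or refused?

Atomic conditions:
  tamper seal broken: no → false
  original receipt provided: no → false
  product registered: no → false
  prior claims on this unit ≥ 3: 6 ≥ 3 is true
  estimated repair cost ≤ 895 USD: 574 ≤ 895 is true
  extended warranty purchased: yes → true
  product age ≥ 64 months: 24 ≥ 64 is false
  serial number matches: yes → true
  defect category ∈ {battery, software}: mainboard is not in the set → false
Combine:
[1.1.2.1] false OR false = false
[1.1.2] NOT false = true
[1.1] false AND true = false
[1.2.2] exactly-one(true, true) = false
[1.2] true → false = false
[1] exactly-one(false, false) = false
[2] exactly-one(false, true, false) = true
[root] false AND true = false
Overall: false → refused

Refused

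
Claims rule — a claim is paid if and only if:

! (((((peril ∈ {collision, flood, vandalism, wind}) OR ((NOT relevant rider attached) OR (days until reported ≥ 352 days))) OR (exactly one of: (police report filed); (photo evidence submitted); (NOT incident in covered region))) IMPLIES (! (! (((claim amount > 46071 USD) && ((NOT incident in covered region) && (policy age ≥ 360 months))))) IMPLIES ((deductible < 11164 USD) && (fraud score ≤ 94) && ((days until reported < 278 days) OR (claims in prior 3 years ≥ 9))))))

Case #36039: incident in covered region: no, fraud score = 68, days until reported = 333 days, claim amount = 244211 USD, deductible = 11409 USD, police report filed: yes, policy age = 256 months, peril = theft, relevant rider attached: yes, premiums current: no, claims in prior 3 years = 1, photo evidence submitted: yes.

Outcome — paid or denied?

Denied

Atomic conditions:
  peril ∈ {collision, flood, vandalism, wind}: theft is not in the set → false
  NOT relevant rider attached: yes → false
  days until reported ≥ 352 days: 333 ≥ 352 is false
  police report filed: yes → true
  photo evidence submitted: yes → true
  NOT incident in covered region: no → true
  claim amount > 46071 USD: 244211 > 46071 is true
  policy age ≥ 360 months: 256 ≥ 360 is false
  deductible < 11164 USD: 11409 < 11164 is false
  fraud score ≤ 94: 68 ≤ 94 is true
  days until reported < 278 days: 333 < 278 is false
  claims in prior 3 years ≥ 9: 1 ≥ 9 is false
Combine:
[1.1.1.2] false OR false = false
[1.1.1] false OR false = false
[1.1.2] exactly-one(true, true, true) = false
[1.1] false OR false = false
[1.2.1.1.1.2] true AND false = false
[1.2.1.1.1] true AND false = false
[1.2.1.1] NOT false = true
[1.2.1] NOT true = false
[1.2.2.3] false OR false = false
[1.2.2] false AND true AND false = false
[1.2] false → false (antecedent false ⇒ implication holds) = true
[1] false → true (antecedent false ⇒ implication holds) = true
[root] NOT true = false
Overall: false → denied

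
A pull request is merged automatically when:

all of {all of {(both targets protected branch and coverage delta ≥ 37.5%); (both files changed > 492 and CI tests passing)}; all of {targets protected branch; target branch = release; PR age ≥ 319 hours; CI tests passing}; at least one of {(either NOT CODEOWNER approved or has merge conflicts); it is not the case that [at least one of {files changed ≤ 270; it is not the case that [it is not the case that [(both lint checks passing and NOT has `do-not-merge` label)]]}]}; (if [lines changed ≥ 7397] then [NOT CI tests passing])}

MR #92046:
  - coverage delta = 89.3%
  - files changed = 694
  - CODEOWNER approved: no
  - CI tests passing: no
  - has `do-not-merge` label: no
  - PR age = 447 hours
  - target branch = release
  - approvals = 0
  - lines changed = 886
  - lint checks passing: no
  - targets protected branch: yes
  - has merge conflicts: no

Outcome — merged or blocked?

Blocked

Atomic conditions:
  targets protected branch: yes → true
  coverage delta ≥ 37.5%: 89.3 ≥ 37.5 is true
  files changed > 492: 694 > 492 is true
  CI tests passing: no → false
  target branch = release: release == release is true
  PR age ≥ 319 hours: 447 ≥ 319 is true
  NOT CODEOWNER approved: no → true
  has merge conflicts: no → false
  files changed ≤ 270: 694 ≤ 270 is false
  lint checks passing: no → false
  NOT has `do-not-merge` label: no → true
  lines changed ≥ 7397: 886 ≥ 7397 is false
  NOT CI tests passing: no → true
Combine:
[1.1] true AND true = true
[1.2] true AND false = false
[1] true AND false = false
[2] true AND true AND true AND false = false
[3.1] true OR false = true
[3.2.1.2.1.1] false AND true = false
[3.2.1.2.1] NOT false = true
[3.2.1.2] NOT true = false
[3.2.1] false OR false = false
[3.2] NOT false = true
[3] true OR true = true
[4] false → true (antecedent false ⇒ implication holds) = true
[root] false AND false AND true AND true = false
Overall: false → blocked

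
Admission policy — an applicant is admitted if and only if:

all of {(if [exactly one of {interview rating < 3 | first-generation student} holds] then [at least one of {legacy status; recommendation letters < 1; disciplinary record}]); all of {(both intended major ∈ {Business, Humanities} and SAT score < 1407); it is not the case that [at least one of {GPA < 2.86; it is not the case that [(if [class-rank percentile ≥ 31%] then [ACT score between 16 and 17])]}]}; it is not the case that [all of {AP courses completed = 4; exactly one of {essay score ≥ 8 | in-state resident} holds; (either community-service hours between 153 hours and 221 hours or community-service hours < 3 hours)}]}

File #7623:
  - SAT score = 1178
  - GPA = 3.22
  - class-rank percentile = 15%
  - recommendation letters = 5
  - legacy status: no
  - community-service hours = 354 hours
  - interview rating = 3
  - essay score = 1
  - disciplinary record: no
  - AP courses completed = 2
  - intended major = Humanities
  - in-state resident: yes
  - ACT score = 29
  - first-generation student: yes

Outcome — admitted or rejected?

Atomic conditions:
  interview rating < 3: 3 < 3 is false
  first-generation student: yes → true
  legacy status: no → false
  recommendation letters < 1: 5 < 1 is false
  disciplinary record: no → false
  intended major ∈ {Business, Humanities}: Humanities is in the set → true
  SAT score < 1407: 1178 < 1407 is true
  GPA < 2.86: 3.22 < 2.86 is false
  class-rank percentile ≥ 31%: 15 ≥ 31 is false
  ACT score between 16 and 17: 29 in [16, 17] is false
  AP courses completed = 4: 2 == 4 is false
  essay score ≥ 8: 1 ≥ 8 is false
  in-state resident: yes → true
  community-service hours between 153 hours and 221 hours: 354 in [153, 221] is false
  community-service hours < 3 hours: 354 < 3 is false
Combine:
[1.1] exactly-one(false, true) = true
[1.2] false OR false OR false = false
[1] true → false = false
[2.1] true AND true = true
[2.2.1.2.1] false → false (antecedent false ⇒ implication holds) = true
[2.2.1.2] NOT true = false
[2.2.1] false OR false = false
[2.2] NOT false = true
[2] true AND true = true
[3.1.2] exactly-one(false, true) = true
[3.1.3] false OR false = false
[3.1] false AND true AND false = false
[3] NOT false = true
[root] false AND true AND true = false
Overall: false → rejected

Rejected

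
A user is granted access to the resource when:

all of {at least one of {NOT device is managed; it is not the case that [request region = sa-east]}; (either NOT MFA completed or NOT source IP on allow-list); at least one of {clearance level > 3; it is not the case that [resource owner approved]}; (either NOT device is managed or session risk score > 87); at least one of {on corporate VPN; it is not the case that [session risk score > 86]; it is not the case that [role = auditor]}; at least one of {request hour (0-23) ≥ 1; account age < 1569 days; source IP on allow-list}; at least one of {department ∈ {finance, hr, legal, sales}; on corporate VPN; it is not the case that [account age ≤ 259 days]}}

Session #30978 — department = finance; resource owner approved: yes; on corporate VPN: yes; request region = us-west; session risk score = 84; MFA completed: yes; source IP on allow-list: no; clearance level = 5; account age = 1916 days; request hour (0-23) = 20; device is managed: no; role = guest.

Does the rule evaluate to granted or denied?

Granted

Atomic conditions:
  NOT device is managed: no → true
  request region = sa-east: us-west == sa-east is false
  NOT MFA completed: yes → false
  NOT source IP on allow-list: no → true
  clearance level > 3: 5 > 3 is true
  resource owner approved: yes → true
  session risk score > 87: 84 > 87 is false
  on corporate VPN: yes → true
  session risk score > 86: 84 > 86 is false
  role = auditor: guest == auditor is false
  request hour (0-23) ≥ 1: 20 ≥ 1 is true
  account age < 1569 days: 1916 < 1569 is false
  source IP on allow-list: no → false
  department ∈ {finance, hr, legal, sales}: finance is in the set → true
  account age ≤ 259 days: 1916 ≤ 259 is false
Combine:
[1.2] NOT false = true
[1] true OR true = true
[2] false OR true = true
[3.2] NOT true = false
[3] true OR false = true
[4] true OR false = true
[5.2] NOT false = true
[5.3] NOT false = true
[5] true OR true OR true = true
[6] true OR false OR false = true
[7.3] NOT false = true
[7] true OR true OR true = true
[root] true AND true AND true AND true AND true AND true AND true = true
Overall: true → granted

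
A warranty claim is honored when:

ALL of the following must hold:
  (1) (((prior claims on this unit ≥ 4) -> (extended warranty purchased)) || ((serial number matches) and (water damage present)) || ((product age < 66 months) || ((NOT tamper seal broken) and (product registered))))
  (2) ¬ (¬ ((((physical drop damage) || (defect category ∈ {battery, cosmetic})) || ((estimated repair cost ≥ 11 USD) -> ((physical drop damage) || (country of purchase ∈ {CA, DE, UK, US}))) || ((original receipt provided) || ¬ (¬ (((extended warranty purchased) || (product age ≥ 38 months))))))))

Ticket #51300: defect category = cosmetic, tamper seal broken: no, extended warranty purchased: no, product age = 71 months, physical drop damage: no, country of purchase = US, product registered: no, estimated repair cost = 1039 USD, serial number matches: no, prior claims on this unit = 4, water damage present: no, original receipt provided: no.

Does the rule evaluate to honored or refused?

Refused

Atomic conditions:
  prior claims on this unit ≥ 4: 4 ≥ 4 is true
  extended warranty purchased: no → false
  serial number matches: no → false
  water damage present: no → false
  product age < 66 months: 71 < 66 is false
  NOT tamper seal broken: no → true
  product registered: no → false
  physical drop damage: no → false
  defect category ∈ {battery, cosmetic}: cosmetic is in the set → true
  estimated repair cost ≥ 11 USD: 1039 ≥ 11 is true
  country of purchase ∈ {CA, DE, UK, US}: US is in the set → true
  original receipt provided: no → false
  product age ≥ 38 months: 71 ≥ 38 is true
Combine:
[1.1] true → false = false
[1.2] false AND false = false
[1.3.2] true AND false = false
[1.3] false OR false = false
[1] false OR false OR false = false
[2.1.1.1] false OR true = true
[2.1.1.2.2] false OR true = true
[2.1.1.2] true → true = true
[2.1.1.3.2.1.1] false OR true = true
[2.1.1.3.2.1] NOT true = false
[2.1.1.3.2] NOT false = true
[2.1.1.3] false OR true = true
[2.1.1] true OR true OR true = true
[2.1] NOT true = false
[2] NOT false = true
[root] false AND true = false
Overall: false → refused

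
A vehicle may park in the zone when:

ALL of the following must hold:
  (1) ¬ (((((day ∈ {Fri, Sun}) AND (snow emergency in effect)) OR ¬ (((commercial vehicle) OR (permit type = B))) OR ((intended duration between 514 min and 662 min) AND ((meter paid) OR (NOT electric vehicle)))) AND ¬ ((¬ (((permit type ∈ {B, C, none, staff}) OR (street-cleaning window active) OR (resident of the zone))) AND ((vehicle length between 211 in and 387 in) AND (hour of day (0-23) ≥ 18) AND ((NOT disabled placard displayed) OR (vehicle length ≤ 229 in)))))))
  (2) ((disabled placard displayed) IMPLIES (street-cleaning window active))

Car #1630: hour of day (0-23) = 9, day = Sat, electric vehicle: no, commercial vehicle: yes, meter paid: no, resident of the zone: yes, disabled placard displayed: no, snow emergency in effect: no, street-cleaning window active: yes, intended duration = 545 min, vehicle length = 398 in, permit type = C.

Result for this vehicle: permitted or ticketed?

Atomic conditions:
  day ∈ {Fri, Sun}: Sat is not in the set → false
  snow emergency in effect: no → false
  commercial vehicle: yes → true
  permit type = B: C == B is false
  intended duration between 514 min and 662 min: 545 in [514, 662] is true
  meter paid: no → false
  NOT electric vehicle: no → true
  permit type ∈ {B, C, none, staff}: C is in the set → true
  street-cleaning window active: yes → true
  resident of the zone: yes → true
  vehicle length between 211 in and 387 in: 398 in [211, 387] is false
  hour of day (0-23) ≥ 18: 9 ≥ 18 is false
  NOT disabled placard displayed: no → true
  vehicle length ≤ 229 in: 398 ≤ 229 is false
  disabled placard displayed: no → false
Combine:
[1.1.1.1] false AND false = false
[1.1.1.2.1] true OR false = true
[1.1.1.2] NOT true = false
[1.1.1.3.2] false OR true = true
[1.1.1.3] true AND true = true
[1.1.1] false OR false OR true = true
[1.1.2.1.1.1] true OR true OR true = true
[1.1.2.1.1] NOT true = false
[1.1.2.1.2.3] true OR false = true
[1.1.2.1.2] false AND false AND true = false
[1.1.2.1] false AND false = false
[1.1.2] NOT false = true
[1.1] true AND true = true
[1] NOT true = false
[2] false → true (antecedent false ⇒ implication holds) = true
[root] false AND true = false
Overall: false → ticketed

Ticketed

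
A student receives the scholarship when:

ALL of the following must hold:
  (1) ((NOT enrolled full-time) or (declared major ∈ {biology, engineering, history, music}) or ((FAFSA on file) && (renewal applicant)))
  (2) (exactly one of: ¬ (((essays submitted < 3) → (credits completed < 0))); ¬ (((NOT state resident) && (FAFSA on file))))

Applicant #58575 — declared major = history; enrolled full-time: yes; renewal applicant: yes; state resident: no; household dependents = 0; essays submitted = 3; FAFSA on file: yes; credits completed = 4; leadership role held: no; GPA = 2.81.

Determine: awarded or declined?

Declined

Atomic conditions:
  NOT enrolled full-time: yes → false
  declared major ∈ {biology, engineering, history, music}: history is in the set → true
  FAFSA on file: yes → true
  renewal applicant: yes → true
  essays submitted < 3: 3 < 3 is false
  credits completed < 0: 4 < 0 is false
  NOT state resident: no → true
Combine:
[1.3] true AND true = true
[1] false OR true OR true = true
[2.1.1] false → false (antecedent false ⇒ implication holds) = true
[2.1] NOT true = false
[2.2.1] true AND true = true
[2.2] NOT true = false
[2] exactly-one(false, false) = false
[root] true AND false = false
Overall: false → declined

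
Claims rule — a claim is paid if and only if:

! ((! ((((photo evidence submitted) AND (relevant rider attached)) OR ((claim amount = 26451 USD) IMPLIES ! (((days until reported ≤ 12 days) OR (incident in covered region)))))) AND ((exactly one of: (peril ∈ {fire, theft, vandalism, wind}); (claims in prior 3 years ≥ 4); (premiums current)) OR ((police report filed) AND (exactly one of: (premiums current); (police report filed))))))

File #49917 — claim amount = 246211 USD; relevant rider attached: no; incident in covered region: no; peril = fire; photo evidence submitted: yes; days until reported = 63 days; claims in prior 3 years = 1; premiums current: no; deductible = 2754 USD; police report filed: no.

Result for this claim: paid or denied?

Paid

Atomic conditions:
  photo evidence submitted: yes → true
  relevant rider attached: no → false
  claim amount = 26451 USD: 246211 == 26451 is false
  days until reported ≤ 12 days: 63 ≤ 12 is false
  incident in covered region: no → false
  peril ∈ {fire, theft, vandalism, wind}: fire is in the set → true
  claims in prior 3 years ≥ 4: 1 ≥ 4 is false
  premiums current: no → false
  police report filed: no → false
Combine:
[1.1.1.1] true AND false = false
[1.1.1.2.2.1] false OR false = false
[1.1.1.2.2] NOT false = true
[1.1.1.2] false → true (antecedent false ⇒ implication holds) = true
[1.1.1] false OR true = true
[1.1] NOT true = false
[1.2.1] exactly-one(true, false, false) = true
[1.2.2.2] exactly-one(false, false) = false
[1.2.2] false AND false = false
[1.2] true OR false = true
[1] false AND true = false
[root] NOT false = true
Overall: true → paid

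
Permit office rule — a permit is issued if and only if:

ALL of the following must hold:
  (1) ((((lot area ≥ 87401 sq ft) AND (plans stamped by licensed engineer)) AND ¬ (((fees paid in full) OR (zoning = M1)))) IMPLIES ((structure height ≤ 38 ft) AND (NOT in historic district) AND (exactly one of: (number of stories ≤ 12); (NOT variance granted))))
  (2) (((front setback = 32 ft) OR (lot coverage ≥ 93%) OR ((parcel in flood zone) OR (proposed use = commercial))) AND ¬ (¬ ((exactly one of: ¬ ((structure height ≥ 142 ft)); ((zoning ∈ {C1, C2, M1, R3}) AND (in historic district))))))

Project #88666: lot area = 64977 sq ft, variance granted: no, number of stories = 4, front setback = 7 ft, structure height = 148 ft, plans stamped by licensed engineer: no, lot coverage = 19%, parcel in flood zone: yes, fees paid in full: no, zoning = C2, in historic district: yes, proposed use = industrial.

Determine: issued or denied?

Issued

Atomic conditions:
  lot area ≥ 87401 sq ft: 64977 ≥ 87401 is false
  plans stamped by licensed engineer: no → false
  fees paid in full: no → false
  zoning = M1: C2 == M1 is false
  structure height ≤ 38 ft: 148 ≤ 38 is false
  NOT in historic district: yes → false
  number of stories ≤ 12: 4 ≤ 12 is true
  NOT variance granted: no → true
  front setback = 32 ft: 7 == 32 is false
  lot coverage ≥ 93%: 19 ≥ 93 is false
  parcel in flood zone: yes → true
  proposed use = commercial: industrial == commercial is false
  structure height ≥ 142 ft: 148 ≥ 142 is true
  zoning ∈ {C1, C2, M1, R3}: C2 is in the set → true
  in historic district: yes → true
Combine:
[1.1.1] false AND false = false
[1.1.2.1] false OR false = false
[1.1.2] NOT false = true
[1.1] false AND true = false
[1.2.3] exactly-one(true, true) = false
[1.2] false AND false AND false = false
[1] false → false (antecedent false ⇒ implication holds) = true
[2.1.3] true OR false = true
[2.1] false OR false OR true = true
[2.2.1.1.1] NOT true = false
[2.2.1.1.2] true AND true = true
[2.2.1.1] exactly-one(false, true) = true
[2.2.1] NOT true = false
[2.2] NOT false = true
[2] true AND true = true
[root] true AND true = true
Overall: true → issued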